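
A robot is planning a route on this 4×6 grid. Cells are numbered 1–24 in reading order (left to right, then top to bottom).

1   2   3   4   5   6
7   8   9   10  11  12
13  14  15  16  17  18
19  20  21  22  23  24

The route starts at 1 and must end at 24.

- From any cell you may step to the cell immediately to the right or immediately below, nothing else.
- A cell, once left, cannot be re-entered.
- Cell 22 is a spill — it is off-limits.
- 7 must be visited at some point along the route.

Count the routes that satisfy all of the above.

11

A right/down-only route from 1 to 24 makes exactly 3 down-moves and 5 right-moves in some order.
With no other constraints that would be C(8,3) = 56 routes.
Split at 7 and multiply the segment counts (each segment already excludes blocked cells): 1→7: 1; 7→24: 11; product = 11.
That gives 11 routes.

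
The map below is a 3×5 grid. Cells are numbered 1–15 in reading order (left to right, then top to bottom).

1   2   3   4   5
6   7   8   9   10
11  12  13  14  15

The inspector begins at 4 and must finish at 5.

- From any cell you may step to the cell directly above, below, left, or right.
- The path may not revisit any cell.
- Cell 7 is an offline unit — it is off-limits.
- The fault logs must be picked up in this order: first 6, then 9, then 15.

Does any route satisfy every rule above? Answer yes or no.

One route that works: 4 → 3 → 2 → 1 → 6 → 11 → 12 → 13 → 8 → 9 → 14 → 15 → 10 → 5.

yes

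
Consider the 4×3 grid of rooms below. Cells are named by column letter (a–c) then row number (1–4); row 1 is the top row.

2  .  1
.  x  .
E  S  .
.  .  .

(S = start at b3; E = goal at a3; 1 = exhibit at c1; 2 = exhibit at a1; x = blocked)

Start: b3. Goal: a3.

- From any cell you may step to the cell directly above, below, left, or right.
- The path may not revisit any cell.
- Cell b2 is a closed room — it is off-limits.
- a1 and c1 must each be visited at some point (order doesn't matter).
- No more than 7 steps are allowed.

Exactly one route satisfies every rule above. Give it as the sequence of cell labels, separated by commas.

b3, c3, c2, c1, b1, a1, a2, a3

Any route must reach a1 and c1 and still end at a3 within 7 moves, so the order of the required stops is forced.
Route from b3: right to c3, 2× up (reaching c1), 2× left (reaching a1), 2× down (reaching a3) — 7 moves in all.
Check: all required cells visited; 7 ≤ 7 moves.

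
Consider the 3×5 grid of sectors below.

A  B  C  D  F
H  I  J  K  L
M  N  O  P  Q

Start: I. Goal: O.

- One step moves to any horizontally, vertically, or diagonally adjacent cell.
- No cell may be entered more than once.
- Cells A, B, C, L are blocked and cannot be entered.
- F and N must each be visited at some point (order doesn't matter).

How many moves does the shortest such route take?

Any route passes through F and N in some order between I and O. Summing Chebyshev distances along each leg and taking the cheapest ordering (I → N → F → O) gives a lower bound of 1 + 3 + 2 = 6 moves.
A route of 6 moves achieves this: I → N → J → D → F → K → O.
Since 6 matches the lower bound, it is optimal.

6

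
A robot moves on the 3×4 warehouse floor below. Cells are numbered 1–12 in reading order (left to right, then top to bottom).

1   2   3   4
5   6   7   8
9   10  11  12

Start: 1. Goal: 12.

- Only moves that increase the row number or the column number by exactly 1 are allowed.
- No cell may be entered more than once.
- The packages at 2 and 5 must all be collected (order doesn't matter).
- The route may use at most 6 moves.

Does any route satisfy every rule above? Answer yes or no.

no

5 is below but to the left of 2: going 2 → 5 would need a leftward move and 5 → 2 an upward move, so no right/down-only route can visit both required cells.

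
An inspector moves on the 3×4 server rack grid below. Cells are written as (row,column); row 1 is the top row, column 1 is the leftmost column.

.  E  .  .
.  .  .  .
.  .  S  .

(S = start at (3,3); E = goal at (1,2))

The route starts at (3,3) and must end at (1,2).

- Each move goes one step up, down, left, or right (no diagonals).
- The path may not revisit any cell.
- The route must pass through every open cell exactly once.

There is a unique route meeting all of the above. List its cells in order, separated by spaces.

Need to visit all 12 open cells exactly once, starting at (3,3) and ending at (1,2).
Route from (3,3): right 1 to (3,4), up 2 to (1,4), left 1 to (1,3), down 1 to (2,3), left 1 to (2,2), down 1 to (3,2), left 1 to (3,1), up 2 to (1,1), right 1 to (1,2) — 11 moves in all.
Check: all 12 open cells covered.

(3,3) (3,4) (2,4) (1,4) (1,3) (2,3) (2,2) (3,2) (3,1) (2,1) (1,1) (1,2)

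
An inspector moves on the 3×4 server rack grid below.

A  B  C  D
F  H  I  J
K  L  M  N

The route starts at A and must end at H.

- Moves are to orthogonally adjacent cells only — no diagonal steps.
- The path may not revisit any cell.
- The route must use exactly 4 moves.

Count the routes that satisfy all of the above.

Need simple routes of exactly 4 moves from A to H (Manhattan distance 2, so 1 moves are spent on a detour and 1 undoing it).
Enumerating: A F K L H | A B C I H.
That gives 2 routes.

2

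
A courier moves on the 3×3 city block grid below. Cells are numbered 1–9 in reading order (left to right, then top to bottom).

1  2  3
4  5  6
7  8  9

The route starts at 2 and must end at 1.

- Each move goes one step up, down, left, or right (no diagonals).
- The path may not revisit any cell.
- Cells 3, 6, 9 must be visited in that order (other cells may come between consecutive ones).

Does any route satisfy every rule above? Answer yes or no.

yes

One route that works: 2 → 3 → 6 → 9 → 8 → 5 → 4 → 1.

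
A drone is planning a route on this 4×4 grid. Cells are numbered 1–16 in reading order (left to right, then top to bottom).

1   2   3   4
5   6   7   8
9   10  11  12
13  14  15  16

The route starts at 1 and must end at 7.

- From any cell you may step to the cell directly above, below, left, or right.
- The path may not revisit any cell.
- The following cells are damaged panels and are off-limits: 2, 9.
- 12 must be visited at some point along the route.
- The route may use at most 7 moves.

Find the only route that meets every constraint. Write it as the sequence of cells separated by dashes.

1 - 5 - 6 - 10 - 11 - 12 - 8 - 7

The 7-move cap with required stops at 12 leaves no slack for detours.
Route from 1: down 1 to 5, right 1 to 6, down 1 to 10, right 2 to 12, up 1 to 8, left 1 to 7 — 7 moves in all.
Check: all required cells visited; 7 ≤ 7 moves.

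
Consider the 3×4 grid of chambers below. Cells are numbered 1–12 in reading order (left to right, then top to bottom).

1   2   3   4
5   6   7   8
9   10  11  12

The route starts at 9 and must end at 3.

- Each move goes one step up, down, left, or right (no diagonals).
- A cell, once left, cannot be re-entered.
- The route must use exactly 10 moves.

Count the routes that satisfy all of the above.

5

Need simple routes of exactly 10 moves from 9 to 3 (Manhattan distance 4, so 3 moves are spent on a detour and 3 undoing it).
Enumerating: 9 5 1 2 6 10 11 7 8 4 3 | 9 5 1 2 6 10 11 12 8 4 3 | 9 5 1 2 6 10 11 12 8 7 3 | 9 5 1 2 6 7 11 12 8 4 3 | 9 10 11 12 8 7 6 5 1 2 3.
That gives 5 routes.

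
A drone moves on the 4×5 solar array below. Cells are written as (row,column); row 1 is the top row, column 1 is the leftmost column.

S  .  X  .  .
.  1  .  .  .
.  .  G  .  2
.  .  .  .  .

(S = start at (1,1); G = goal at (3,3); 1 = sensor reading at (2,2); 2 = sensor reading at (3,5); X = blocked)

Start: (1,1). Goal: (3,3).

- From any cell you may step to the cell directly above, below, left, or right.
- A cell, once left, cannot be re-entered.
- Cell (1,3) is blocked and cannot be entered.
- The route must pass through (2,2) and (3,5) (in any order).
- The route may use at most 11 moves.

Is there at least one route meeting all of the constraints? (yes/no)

yes

One route that works: (1,1) → (2,1) → (2,2) → (2,3) → (2,4) → (2,5) → (3,5) → (3,4) → (3,3).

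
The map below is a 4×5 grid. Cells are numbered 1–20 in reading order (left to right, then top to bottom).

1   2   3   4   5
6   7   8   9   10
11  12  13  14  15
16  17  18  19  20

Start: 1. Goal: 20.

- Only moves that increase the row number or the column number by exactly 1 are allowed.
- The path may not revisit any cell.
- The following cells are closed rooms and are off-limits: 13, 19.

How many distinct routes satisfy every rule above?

A right/down-only route from 1 to 20 makes exactly 3 down-moves and 4 right-moves in some order.
With no other constraints that would be C(7,3) = 35 routes.
Subtract routes through each blocked cell (inclusion–exclusion for overlaps): − through 13: 18 − through 19: 20 + through 13&19: 12 → 9.
That gives 9 routes.

9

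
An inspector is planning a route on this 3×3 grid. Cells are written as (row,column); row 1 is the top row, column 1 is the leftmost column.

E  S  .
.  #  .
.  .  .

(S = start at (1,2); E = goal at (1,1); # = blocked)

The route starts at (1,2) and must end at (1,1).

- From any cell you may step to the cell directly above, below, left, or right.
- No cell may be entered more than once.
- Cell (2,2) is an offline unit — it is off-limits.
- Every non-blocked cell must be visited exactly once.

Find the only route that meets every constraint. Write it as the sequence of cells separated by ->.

Need to visit all 8 open cells exactly once, starting at (1,2) and ending at (1,1).
Route from (1,2): right 1 to (1,3), down 2 to (3,3), left 2 to (3,1), up 2 to (1,1) — 7 moves in all.
Check: all 8 open cells covered.

(1,2) -> (1,3) -> (2,3) -> (3,3) -> (3,2) -> (3,1) -> (2,1) -> (1,1)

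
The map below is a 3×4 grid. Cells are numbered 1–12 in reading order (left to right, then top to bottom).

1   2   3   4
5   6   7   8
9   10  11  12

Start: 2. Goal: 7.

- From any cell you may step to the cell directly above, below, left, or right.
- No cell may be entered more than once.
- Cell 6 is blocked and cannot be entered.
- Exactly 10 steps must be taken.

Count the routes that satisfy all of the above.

1

Need simple routes of exactly 10 moves from 2 to 7 (Manhattan distance 2, so 4 moves are spent on a detour and 4 undoing it).
Enumerating: 2 1 5 9 10 11 12 8 4 3 7.
That gives 1 route.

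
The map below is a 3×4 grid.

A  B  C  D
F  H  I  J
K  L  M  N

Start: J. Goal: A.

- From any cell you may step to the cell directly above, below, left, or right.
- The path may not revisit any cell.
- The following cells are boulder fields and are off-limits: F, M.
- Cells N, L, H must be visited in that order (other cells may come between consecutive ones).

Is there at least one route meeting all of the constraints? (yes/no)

no

N must be visited but has only one open neighbour (J), and it is neither the start nor the goal — the route would have to enter and leave through J, re-entering it.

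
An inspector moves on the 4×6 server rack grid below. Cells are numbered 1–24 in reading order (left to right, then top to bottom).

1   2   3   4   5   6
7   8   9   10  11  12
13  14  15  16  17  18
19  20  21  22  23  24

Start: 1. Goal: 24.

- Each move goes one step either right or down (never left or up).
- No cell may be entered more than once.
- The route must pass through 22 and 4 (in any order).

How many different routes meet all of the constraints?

1

A right/down-only route from 1 to 24 makes exactly 3 down-moves and 5 right-moves in some order.
With no other constraints that would be C(8,3) = 56 routes.
A monotone route can only reach the required cells in the order 4, 22, so split there and multiply the segment counts: 1→4: 1; 4→22: 1; 22→24: 1; product = 1.
That gives 1 route.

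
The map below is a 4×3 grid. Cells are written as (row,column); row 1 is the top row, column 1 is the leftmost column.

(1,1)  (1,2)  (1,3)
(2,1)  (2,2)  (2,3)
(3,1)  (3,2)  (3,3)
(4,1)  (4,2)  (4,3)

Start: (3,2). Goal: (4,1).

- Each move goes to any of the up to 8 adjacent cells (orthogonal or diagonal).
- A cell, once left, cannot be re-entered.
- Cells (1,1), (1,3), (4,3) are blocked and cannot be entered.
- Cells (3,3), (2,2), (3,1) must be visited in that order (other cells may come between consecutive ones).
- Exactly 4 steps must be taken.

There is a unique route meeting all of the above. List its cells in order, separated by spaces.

(3,2) (3,3) (2,2) (3,1) (4,1)

The waypoints must appear in the order (3,3), (2,2), (3,1), with no cell reused.
Route from (3,2): right 1 to (3,3), up-left 1 to (2,2), down-left 1 to (3,1), down 1 to (4,1) — 4 moves in all.
Check: order respected ((3,3) at step 1, (2,2) at step 2, (3,1) at step 3); 4 moves as required.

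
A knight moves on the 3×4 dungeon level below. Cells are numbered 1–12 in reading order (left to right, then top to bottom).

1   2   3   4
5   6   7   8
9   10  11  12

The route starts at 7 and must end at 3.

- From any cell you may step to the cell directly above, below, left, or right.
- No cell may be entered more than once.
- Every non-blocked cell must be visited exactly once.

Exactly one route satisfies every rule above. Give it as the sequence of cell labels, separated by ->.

Need to visit all 12 open cells exactly once, starting at 7 and ending at 3.
Cell 1 has only two open neighbours (5 and 2), so the path must pass straight through it: one of those is the cell it's entered from and the other is where it exits.
Route from 7: left 1 to 6, up 1 to 2, left 1 to 1, down 2 to 9, right 3 to 12, up 2 to 4, left 1 to 3 — 11 moves in all.
Check: all 12 open cells covered.

7 -> 6 -> 2 -> 1 -> 5 -> 9 -> 10 -> 11 -> 12 -> 8 -> 4 -> 3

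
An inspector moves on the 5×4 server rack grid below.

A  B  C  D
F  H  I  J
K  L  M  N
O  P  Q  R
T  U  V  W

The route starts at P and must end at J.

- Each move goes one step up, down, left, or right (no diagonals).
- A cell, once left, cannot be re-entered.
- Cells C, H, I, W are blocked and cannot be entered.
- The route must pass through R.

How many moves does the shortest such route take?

Any route passes through R somewhere between P and J. Summing Manhattan distances along the two legs (P → R → J) gives a lower bound of 2 + 2 = 4 moves.
A route of 4 moves achieves this: P → Q → R → N → J.
Since 4 matches the lower bound, it is optimal.

4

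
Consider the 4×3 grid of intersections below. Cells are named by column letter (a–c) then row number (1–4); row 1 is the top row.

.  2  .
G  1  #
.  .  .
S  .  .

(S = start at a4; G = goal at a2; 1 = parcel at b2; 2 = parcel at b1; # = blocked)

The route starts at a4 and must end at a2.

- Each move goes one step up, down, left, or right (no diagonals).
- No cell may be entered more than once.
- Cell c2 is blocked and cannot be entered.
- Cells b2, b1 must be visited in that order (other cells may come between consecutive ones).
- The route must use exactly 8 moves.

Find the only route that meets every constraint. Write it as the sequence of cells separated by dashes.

a4 - b4 - c4 - c3 - b3 - b2 - b1 - a1 - a2

The waypoints must appear in the order b2, b1, with no cell reused.
Route from a4: right 2 to c4, up 1 to c3, left 1 to b3, up 2 to b1, left 1 to a1, down 1 to a2 — 8 moves in all.
Check: order respected (1 at step 5, 2 at step 6); 8 moves as required.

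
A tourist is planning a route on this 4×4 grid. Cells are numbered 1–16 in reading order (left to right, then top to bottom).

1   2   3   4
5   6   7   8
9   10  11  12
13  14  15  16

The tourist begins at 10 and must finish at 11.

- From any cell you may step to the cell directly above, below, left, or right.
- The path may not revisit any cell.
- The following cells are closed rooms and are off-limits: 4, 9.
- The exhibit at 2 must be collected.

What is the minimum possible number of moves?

5

Any route passes through 2 somewhere between 10 and 11. Summing Manhattan distances along the two legs (10 → 2 → 11) gives a lower bound of 2 + 3 = 5 moves.
A route of 5 moves achieves this: 10 → 6 → 2 → 3 → 7 → 11.
Since 5 matches the lower bound, it is optimal.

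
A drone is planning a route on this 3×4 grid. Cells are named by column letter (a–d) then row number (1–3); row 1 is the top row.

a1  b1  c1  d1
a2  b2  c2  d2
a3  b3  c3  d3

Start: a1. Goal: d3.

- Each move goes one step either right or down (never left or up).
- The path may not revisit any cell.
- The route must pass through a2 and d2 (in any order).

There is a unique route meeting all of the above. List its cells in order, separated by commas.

Moves only go right or down, so the column and row indices never decrease.
Route from a1: down to a2, 3× right (reaching d2), down to d3 — 5 moves in all.
Check: all required cells visited.

a1, a2, b2, c2, d2, d3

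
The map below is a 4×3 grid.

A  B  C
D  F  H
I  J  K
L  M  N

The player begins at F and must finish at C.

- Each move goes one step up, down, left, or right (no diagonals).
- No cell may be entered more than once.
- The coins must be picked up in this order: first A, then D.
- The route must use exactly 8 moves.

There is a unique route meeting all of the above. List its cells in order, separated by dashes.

The waypoints must appear in the order A, D, with no cell reused.
Route from F: up 1 to B, left 1 to A, down 2 to I, right 2 to K, up 2 to C — 8 moves in all.
Check: order respected (A at step 2, D at step 3); 8 moves as required.

F - B - A - D - I - J - K - H - C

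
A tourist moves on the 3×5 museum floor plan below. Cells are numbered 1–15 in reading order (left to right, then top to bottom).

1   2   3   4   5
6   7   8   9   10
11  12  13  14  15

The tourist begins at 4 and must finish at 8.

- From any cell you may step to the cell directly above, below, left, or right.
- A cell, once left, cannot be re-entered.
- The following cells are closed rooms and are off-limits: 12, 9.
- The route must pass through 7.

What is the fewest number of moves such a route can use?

4

Any route passes through 7 somewhere between 4 and 8. Summing Manhattan distances along the two legs (4 → 7 → 8) gives a lower bound of 3 + 1 = 4 moves.
A route of 4 moves achieves this: 4 → 3 → 2 → 7 → 8.
Since 4 matches the lower bound, it is optimal.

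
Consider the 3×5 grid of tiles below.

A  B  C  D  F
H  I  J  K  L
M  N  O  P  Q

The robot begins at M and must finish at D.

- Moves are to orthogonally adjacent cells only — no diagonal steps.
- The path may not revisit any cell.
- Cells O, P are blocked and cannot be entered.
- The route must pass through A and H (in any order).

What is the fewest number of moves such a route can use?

5

Any route passes through A and H in some order between M and D. Summing Manhattan distances along each leg and taking the cheapest ordering (M → H → A → D) gives a lower bound of 1 + 1 + 3 = 5 moves.
A route of 5 moves achieves this: M → H → A → B → C → D.
Since 5 matches the lower bound, it is optimal.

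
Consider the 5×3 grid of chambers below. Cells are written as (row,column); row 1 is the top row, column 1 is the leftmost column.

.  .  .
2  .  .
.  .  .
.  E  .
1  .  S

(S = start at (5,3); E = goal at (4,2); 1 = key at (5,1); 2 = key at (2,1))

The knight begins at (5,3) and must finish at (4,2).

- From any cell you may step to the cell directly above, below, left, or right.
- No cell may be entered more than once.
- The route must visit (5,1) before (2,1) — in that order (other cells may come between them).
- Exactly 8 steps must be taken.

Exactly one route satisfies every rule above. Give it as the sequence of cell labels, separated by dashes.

The waypoints must appear in the order (5,1), (2,1), with no cell reused.
Route from (5,3): 2× left (reaching (5,1)), 3× up (reaching (2,1)), right to (2,2), 2× down (reaching (4,2)) — 8 moves in all.
Check: order respected (1 at step 2, 2 at step 5); 8 moves as required.

(5,3) - (5,2) - (5,1) - (4,1) - (3,1) - (2,1) - (2,2) - (3,2) - (4,2)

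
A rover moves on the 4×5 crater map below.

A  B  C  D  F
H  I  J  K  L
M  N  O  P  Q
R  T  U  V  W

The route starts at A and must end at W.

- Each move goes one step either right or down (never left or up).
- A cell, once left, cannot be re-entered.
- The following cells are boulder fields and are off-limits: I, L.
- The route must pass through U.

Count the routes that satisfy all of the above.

A right/down-only route from A to W makes exactly 3 down-moves and 4 right-moves in some order.
With no other constraints that would be C(7,3) = 35 routes.
Split at U and multiply the segment counts (each segment already excludes blocked cells): A→U: 4; U→W: 1; product = 4.
That gives 4 routes.

4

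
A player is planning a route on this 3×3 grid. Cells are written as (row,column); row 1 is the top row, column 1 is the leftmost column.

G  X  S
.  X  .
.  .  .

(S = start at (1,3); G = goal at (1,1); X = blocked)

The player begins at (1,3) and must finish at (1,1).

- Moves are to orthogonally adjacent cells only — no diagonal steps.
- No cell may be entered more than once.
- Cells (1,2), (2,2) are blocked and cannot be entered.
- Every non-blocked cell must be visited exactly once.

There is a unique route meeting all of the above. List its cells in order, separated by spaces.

(1,3) (2,3) (3,3) (3,2) (3,1) (2,1) (1,1)

Need to visit all 7 open cells exactly once, starting at (1,3) and ending at (1,1).
Route from (1,3): down 2 to (3,3), left 2 to (3,1), up 2 to (1,1) — 6 moves in all.
Check: all 7 open cells covered.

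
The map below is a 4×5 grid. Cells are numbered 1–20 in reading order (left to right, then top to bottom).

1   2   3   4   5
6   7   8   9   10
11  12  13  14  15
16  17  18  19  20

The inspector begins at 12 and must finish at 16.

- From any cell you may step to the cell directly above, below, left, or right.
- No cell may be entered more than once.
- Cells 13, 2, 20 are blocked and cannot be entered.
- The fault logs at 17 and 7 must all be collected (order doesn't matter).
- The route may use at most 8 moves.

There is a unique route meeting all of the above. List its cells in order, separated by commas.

12, 7, 8, 9, 14, 19, 18, 17, 16

Any route must reach 17 and 7 and still end at 16 within 8 moves, so the order of the required stops is forced.
Route from 12: up 1 to 7, right 2 to 9, down 2 to 19, left 3 to 16 — 8 moves in all.
Check: all required cells visited; 8 ≤ 8 moves.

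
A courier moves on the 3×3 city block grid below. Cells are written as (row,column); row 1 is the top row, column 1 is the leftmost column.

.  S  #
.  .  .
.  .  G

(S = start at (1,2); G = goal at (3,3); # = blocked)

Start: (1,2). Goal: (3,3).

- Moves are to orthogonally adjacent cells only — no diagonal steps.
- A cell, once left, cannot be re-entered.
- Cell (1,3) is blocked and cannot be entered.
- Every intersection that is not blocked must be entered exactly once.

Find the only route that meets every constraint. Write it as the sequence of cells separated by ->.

Need to visit all 8 open cells exactly once, starting at (1,2) and ending at (3,3).
Cell (2,3) has only two open neighbours ((3,3) and (2,2)), so the path must pass straight through it: one of those is the cell it's entered from and the other is where it exits.
Route from (1,2): left to (1,1), 2× down (reaching (3,1)), right to (3,2), up to (2,2), right to (2,3), down to (3,3) — 7 moves in all.
Check: all 8 open cells covered.

(1,2) -> (1,1) -> (2,1) -> (3,1) -> (3,2) -> (2,2) -> (2,3) -> (3,3)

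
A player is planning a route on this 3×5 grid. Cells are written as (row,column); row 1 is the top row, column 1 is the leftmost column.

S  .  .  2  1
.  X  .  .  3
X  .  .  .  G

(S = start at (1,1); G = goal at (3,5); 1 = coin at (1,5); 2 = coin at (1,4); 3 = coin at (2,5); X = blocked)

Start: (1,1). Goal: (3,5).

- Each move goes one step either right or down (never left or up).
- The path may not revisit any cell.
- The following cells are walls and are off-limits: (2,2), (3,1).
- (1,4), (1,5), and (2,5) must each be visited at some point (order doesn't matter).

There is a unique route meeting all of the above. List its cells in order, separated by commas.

(1,1), (1,2), (1,3), (1,4), (1,5), (2,5), (3,5)

Moves only go right or down, so the column and row indices never decrease.
Route from (1,1): right 4 to (1,5), down 2 to (3,5) — 6 moves in all.
Check: all required cells visited.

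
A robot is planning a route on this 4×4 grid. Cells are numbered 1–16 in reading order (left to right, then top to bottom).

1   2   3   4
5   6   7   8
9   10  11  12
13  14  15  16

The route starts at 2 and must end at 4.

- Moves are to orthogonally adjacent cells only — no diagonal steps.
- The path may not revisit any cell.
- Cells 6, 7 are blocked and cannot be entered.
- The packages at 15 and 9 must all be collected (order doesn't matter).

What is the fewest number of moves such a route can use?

10

Any route passes through 15 and 9 in some order between 2 and 4. Summing Manhattan distances along each leg and taking the cheapest ordering (2 → 9 → 15 → 4) gives a lower bound of 3 + 3 + 4 = 10 moves.
A route of 10 moves achieves this: 2 → 1 → 5 → 9 → 13 → 14 → 15 → 11 → 12 → 8 → 4.
Since 10 matches the lower bound, it is optimal.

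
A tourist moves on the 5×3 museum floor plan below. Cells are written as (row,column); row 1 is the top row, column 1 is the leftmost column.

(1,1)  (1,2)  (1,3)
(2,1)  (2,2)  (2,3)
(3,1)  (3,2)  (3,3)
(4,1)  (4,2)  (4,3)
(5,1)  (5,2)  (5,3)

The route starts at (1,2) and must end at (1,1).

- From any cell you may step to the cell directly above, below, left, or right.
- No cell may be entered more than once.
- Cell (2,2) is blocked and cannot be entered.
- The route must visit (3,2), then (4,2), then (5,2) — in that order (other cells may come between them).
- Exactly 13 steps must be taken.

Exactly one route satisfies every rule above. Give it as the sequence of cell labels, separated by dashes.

The waypoints must appear in the order (3,2), (4,2), (5,2), with no cell reused.
Route from (1,2): right to (1,3), 2× down (reaching (3,3)), left to (3,2), down to (4,2), right to (4,3), down to (5,3), 2× left (reaching (5,1)), 4× up (reaching (1,1)) — 13 moves in all.
Check: order respected ((3,2) at step 4, (4,2) at step 5, (5,2) at step 8); 13 moves as required.

(1,2) - (1,3) - (2,3) - (3,3) - (3,2) - (4,2) - (4,3) - (5,3) - (5,2) - (5,1) - (4,1) - (3,1) - (2,1) - (1,1)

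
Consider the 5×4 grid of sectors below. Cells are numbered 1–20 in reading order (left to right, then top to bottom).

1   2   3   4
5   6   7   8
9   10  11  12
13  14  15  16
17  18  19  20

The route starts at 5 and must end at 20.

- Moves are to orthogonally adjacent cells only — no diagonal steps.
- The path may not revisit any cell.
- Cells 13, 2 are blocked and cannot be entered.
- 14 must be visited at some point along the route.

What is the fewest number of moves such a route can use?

Any route passes through 14 somewhere between 5 and 20. Summing Manhattan distances along the two legs (5 → 14 → 20) gives a lower bound of 3 + 3 = 6 moves.
A route of 6 moves achieves this: 5 → 9 → 10 → 14 → 18 → 19 → 20.
Since 6 matches the lower bound, it is optimal.

6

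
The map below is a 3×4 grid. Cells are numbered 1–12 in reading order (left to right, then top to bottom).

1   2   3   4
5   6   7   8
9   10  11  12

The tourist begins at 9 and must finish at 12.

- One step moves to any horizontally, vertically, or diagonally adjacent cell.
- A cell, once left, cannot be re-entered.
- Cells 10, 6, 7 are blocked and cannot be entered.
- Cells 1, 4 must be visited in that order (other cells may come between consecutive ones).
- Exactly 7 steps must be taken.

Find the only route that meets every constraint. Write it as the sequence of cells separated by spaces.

9 5 1 2 3 4 8 12

The waypoints must appear in the order 1, 4, with no cell reused.
Route from 9: up 2 to 1, right 3 to 4, down 2 to 12 — 7 moves in all.
Check: order respected (1 at step 2, 4 at step 5); 7 moves as required.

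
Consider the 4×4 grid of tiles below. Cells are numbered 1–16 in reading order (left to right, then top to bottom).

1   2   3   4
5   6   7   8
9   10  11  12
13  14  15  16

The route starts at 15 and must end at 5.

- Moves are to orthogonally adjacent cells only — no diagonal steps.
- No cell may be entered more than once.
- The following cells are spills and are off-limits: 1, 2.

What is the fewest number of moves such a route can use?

4

The Manhattan distance from 15 to 5 is |4−2| + |3−1| = 4, so at least 4 moves are needed.
A route of 4 moves achieves this: 15 → 11 → 7 → 6 → 5.
Since 4 matches the lower bound, it is optimal.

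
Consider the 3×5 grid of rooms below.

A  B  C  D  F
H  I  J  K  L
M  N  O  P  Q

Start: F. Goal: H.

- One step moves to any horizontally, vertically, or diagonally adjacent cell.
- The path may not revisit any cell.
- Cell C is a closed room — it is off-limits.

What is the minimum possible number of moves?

With diagonal moves allowed, the Chebyshev distance max(|Δrow|,|Δcol|) from F to H is 4, so at least 4 moves are needed.
A route of 4 moves achieves this: F → D → J → B → H.
Since 4 matches the lower bound, it is optimal.

4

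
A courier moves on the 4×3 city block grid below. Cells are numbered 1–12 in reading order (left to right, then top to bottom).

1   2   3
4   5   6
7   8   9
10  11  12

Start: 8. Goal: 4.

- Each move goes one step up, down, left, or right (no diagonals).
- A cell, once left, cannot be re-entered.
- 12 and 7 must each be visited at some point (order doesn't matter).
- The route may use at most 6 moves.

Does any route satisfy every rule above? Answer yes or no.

One route that works: 8 → 9 → 12 → 11 → 10 → 7 → 4.

yes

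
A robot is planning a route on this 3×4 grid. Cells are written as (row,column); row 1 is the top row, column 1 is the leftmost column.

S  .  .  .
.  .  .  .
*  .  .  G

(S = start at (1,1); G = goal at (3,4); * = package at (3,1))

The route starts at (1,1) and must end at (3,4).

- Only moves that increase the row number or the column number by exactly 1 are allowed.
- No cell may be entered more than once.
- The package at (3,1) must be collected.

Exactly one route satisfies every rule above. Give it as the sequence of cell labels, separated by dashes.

Moves only go right or down, so the column and row indices never decrease.
Route from (1,1): 2× down (reaching (3,1)), 3× right (reaching (3,4)) — 5 moves in all.
Check: all required cells visited.

(1,1) - (2,1) - (3,1) - (3,2) - (3,3) - (3,4)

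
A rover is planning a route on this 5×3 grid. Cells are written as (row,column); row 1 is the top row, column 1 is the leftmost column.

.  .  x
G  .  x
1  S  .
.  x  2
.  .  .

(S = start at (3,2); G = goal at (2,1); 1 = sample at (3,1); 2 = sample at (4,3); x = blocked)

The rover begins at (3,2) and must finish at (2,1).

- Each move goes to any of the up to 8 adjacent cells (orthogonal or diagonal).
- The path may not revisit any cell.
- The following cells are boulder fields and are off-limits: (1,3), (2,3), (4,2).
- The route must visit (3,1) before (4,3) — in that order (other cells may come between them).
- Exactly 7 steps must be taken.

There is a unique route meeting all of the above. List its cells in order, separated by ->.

The waypoints must appear in the order (3,1), (4,3), with no cell reused.
Route from (3,2): left 1 to (3,1), down 1 to (4,1), down-right 1 to (5,2), up-right 1 to (4,3), up 1 to (3,3), up-left 1 to (2,2), left 1 to (2,1) — 7 moves in all.
Check: order respected (1 at step 1, 2 at step 4); 7 moves as required.

(3,2) -> (3,1) -> (4,1) -> (5,2) -> (4,3) -> (3,3) -> (2,2) -> (2,1)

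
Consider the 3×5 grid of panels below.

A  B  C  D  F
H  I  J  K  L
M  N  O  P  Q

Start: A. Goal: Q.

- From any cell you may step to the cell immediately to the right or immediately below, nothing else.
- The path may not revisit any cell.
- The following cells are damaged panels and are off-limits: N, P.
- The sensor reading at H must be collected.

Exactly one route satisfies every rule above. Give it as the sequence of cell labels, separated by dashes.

A - H - I - J - K - L - Q

Moves only go right or down, so the column and row indices never decrease.
Route from A: down to H, 4× right (reaching L), down to Q — 6 moves in all.
Check: all required cells visited.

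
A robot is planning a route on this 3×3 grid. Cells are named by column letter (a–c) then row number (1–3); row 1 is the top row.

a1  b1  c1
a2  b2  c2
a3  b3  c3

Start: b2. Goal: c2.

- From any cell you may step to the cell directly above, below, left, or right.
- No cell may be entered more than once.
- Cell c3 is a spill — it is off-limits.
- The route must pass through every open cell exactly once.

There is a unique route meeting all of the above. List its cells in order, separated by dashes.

Need to visit all 8 open cells exactly once, starting at b2 and ending at c2.
Cell b3 has only two open neighbours (b2 and a3), so the path must pass straight through it: one of those is the cell it's entered from and the other is where it exits.
Route from b2: down 1 to b3, left 1 to a3, up 2 to a1, right 2 to c1, down 1 to c2 — 7 moves in all.
Check: all 8 open cells covered.

b2 - b3 - a3 - a2 - a1 - b1 - c1 - c2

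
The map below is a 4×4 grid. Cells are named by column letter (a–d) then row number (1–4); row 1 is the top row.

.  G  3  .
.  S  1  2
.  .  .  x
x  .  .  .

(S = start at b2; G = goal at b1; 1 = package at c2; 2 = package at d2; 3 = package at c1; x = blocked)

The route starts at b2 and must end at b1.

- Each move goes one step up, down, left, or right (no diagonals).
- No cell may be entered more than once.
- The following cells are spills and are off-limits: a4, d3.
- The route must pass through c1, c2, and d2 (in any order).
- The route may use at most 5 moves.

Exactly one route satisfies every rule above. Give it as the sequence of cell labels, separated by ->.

Any route must reach c1, c2, and d2 and still end at b1 within 5 moves, so the order of the required stops is forced.
Route from b2: 2× right (reaching d2), up to d1, 2× left (reaching b1) — 5 moves in all.
Check: all required cells visited; 5 ≤ 5 moves.

b2 -> c2 -> d2 -> d1 -> c1 -> b1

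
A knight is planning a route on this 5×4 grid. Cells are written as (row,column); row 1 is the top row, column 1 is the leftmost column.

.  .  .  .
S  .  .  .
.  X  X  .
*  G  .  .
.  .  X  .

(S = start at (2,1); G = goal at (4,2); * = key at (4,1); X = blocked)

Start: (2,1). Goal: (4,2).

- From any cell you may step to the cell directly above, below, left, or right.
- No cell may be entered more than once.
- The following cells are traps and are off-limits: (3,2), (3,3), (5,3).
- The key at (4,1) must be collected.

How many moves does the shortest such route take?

Any route passes through (4,1) somewhere between (2,1) and (4,2). Summing Manhattan distances along the two legs ((2,1) → (4,1) → (4,2)) gives a lower bound of 2 + 1 = 3 moves.
A route of 3 moves achieves this: (2,1) → (3,1) → (4,1) → (4,2).
Since 3 matches the lower bound, it is optimal.

3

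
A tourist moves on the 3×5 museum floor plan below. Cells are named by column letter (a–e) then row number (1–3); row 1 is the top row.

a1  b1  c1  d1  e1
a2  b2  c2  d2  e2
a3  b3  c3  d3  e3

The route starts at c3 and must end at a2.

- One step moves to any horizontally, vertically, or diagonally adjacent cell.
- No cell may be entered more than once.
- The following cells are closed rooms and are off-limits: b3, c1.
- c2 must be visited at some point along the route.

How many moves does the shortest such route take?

3

Any route passes through c2 somewhere between c3 and a2. Summing Chebyshev distances along the two legs (c3 → c2 → a2) gives a lower bound of 1 + 2 = 3 moves.
A route of 3 moves achieves this: c3 → c2 → b1 → a2.
Since 3 matches the lower bound, it is optimal.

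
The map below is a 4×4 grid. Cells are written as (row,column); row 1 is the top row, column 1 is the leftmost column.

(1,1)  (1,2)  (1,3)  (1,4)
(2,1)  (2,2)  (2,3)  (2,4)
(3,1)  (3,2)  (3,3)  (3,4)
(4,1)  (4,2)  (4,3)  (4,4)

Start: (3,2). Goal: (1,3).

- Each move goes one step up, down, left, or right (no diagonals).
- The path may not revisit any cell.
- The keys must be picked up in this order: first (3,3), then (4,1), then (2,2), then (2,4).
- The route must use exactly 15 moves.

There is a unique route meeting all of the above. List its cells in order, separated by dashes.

(3,2) - (3,3) - (3,4) - (4,4) - (4,3) - (4,2) - (4,1) - (3,1) - (2,1) - (1,1) - (1,2) - (2,2) - (2,3) - (2,4) - (1,4) - (1,3)

The waypoints must appear in the order (3,3), (4,1), (2,2), (2,4), with no cell reused.
Route from (3,2): 2× right (reaching (3,4)), down to (4,4), 3× left (reaching (4,1)), 3× up (reaching (1,1)), right to (1,2), down to (2,2), 2× right (reaching (2,4)), up to (1,4), left to (1,3) — 15 moves in all.
Check: order respected ((3,3) at step 1, (4,1) at step 6, (2,2) at step 11, (2,4) at step 13); 15 moves as required.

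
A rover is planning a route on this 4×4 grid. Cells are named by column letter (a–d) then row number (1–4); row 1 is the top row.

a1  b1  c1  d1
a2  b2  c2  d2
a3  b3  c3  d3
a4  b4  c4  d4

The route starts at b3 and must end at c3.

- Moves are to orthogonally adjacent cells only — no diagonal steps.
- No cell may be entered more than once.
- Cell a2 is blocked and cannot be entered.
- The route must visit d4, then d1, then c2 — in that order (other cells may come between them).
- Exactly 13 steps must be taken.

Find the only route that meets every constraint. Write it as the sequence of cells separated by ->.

The waypoints must appear in the order d4, d1, c2, with no cell reused.
Route from b3: left 1 to a3, down 1 to a4, right 3 to d4, up 3 to d1, left 2 to b1, down 1 to b2, right 1 to c2, down 1 to c3 — 13 moves in all.
Check: order respected (d4 at step 5, d1 at step 8, c2 at step 12); 13 moves as required.

b3 -> a3 -> a4 -> b4 -> c4 -> d4 -> d3 -> d2 -> d1 -> c1 -> b1 -> b2 -> c2 -> c3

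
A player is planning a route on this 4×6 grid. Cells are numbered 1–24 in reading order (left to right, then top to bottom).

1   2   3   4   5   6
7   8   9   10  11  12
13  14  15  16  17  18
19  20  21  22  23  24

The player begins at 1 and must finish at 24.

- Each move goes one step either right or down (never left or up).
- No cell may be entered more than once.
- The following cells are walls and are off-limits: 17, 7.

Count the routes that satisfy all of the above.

A right/down-only route from 1 to 24 makes exactly 3 down-moves and 5 right-moves in some order.
With no other constraints that would be C(8,3) = 56 routes.
Subtract routes through each blocked cell (inclusion–exclusion for overlaps): − through 7: 21 − through 17: 30 + through 7&17: 10 → 15.
That gives 15 routes.

15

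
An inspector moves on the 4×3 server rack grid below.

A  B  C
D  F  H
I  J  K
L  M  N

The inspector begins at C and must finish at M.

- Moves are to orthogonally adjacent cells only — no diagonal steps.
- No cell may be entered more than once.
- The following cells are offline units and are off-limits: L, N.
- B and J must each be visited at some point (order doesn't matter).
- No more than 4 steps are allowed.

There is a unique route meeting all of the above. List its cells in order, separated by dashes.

C - B - F - J - M

The 4-move cap with required stops at B, J leaves no slack for detours.
Route from C: left to B, 3× down (reaching M) — 4 moves in all.
Check: all required cells visited; 4 ≤ 4 moves.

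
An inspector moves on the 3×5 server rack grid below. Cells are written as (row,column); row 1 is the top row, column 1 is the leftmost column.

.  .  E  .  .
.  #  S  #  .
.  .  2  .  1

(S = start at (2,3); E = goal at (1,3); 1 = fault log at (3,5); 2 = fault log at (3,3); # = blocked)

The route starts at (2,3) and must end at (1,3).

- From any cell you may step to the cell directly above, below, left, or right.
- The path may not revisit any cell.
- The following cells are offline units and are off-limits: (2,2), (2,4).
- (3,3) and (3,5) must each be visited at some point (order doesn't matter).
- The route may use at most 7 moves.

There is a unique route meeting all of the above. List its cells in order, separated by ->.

The budget equals the shortest possible length, so every move has to be on a shortest route through the required cells.
Route from (2,3): down 1 to (3,3), right 2 to (3,5), up 2 to (1,5), left 2 to (1,3) — 7 moves in all.
Check: all required cells visited; 7 ≤ 7 moves.

(2,3) -> (3,3) -> (3,4) -> (3,5) -> (2,5) -> (1,5) -> (1,4) -> (1,3)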